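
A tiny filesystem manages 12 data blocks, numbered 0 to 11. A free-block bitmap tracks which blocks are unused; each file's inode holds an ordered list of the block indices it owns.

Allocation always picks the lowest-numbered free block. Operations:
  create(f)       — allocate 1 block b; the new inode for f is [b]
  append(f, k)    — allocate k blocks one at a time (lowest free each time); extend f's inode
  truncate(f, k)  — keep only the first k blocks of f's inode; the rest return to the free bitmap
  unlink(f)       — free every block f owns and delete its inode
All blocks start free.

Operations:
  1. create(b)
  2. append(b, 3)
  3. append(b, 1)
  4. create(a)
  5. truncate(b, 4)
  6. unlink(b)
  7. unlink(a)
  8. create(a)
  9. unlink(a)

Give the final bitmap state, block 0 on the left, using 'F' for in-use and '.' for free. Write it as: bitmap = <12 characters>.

create(b): bitmap=F........... | b=[0]
append(b, 3): bitmap=FFFF........ | b=[0, 1, 2, 3]
append(b, 1): bitmap=FFFFF....... | b=[0, 1, 2, 3, 4]
create(a): bitmap=FFFFFF...... | a=[5] b=[0, 1, 2, 3, 4]
truncate(b, 4): bitmap=FFFF.F...... | a=[5] b=[0, 1, 2, 3]
unlink(b): bitmap=.....F...... | a=[5]
unlink(a): bitmap=............ | 
create(a): bitmap=F........... | a=[0]
unlink(a): bitmap=............ | 

bitmap = ............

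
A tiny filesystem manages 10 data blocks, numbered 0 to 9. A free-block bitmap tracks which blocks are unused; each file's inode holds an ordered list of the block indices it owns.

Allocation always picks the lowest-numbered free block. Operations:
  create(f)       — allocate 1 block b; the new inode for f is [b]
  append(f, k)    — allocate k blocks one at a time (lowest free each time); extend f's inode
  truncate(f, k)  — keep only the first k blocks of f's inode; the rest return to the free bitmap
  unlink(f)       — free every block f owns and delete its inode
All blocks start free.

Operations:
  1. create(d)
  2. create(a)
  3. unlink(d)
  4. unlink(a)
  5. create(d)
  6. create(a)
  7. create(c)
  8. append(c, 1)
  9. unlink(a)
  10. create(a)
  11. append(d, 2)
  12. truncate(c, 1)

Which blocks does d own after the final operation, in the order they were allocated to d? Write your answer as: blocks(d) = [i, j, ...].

blocks(d) = [0, 4, 5]

[1] create(d) — d=0 (map F.........)
[2] create(a) — a=1 d=0 (map FF........)
[3] unlink(d) — a=1 (map .F........)
[4] unlink(a) —  (map ..........)
[5] create(d) — d=0 (map F.........)
[6] create(a) — a=1 d=0 (map FF........)
[7] create(c) — a=1 c=2 d=0 (map FFF.......)
[8] append(c, 1) — a=1 c=2,3 d=0 (map FFFF......)
[9] unlink(a) — c=2,3 d=0 (map F.FF......)
[10] create(a) — a=1 c=2,3 d=0 (map FFFF......)
[11] append(d, 2) — a=1 c=2,3 d=0,4,5 (map FFFFFF....)
[12] truncate(c, 1) — a=1 c=2 d=0,4,5 (map FFF.FF....)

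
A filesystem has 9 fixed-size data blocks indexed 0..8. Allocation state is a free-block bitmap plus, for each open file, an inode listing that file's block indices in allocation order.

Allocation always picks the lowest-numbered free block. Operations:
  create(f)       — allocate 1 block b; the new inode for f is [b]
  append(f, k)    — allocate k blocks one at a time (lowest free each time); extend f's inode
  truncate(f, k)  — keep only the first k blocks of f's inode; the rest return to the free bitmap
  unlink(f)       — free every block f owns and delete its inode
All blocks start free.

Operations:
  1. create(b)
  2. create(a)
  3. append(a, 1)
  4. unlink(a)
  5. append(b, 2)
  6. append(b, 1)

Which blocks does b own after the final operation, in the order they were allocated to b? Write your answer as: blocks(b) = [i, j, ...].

blocks(b) = [0, 1, 2, 3]

after create(b) → b:[0]  free=[F........]
after create(a) → a:[1], b:[0]  free=[FF.......]
after append(a, 1) → a:[1, 2], b:[0]  free=[FFF......]
after unlink(a) → b:[0]  free=[F........]
after append(b, 2) → b:[0, 1, 2]  free=[FFF......]
after append(b, 1) → b:[0, 1, 2, 3]  free=[FFFF.....]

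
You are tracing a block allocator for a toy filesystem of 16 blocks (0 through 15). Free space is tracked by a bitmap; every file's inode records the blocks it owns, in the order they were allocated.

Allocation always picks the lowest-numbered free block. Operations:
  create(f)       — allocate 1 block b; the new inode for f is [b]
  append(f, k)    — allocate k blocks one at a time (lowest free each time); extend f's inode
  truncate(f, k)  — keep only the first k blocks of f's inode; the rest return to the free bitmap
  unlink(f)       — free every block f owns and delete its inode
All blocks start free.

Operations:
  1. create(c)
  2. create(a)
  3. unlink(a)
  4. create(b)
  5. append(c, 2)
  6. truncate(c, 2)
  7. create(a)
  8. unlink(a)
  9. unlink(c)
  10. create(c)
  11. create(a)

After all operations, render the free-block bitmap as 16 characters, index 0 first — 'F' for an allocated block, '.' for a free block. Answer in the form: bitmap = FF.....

bitmap = FFF.............

  1. create(c)  ⇒  F...............  {c→[0]}
  2. create(a)  ⇒  FF..............  {a→[1]; c→[0]}
  3. unlink(a)  ⇒  F...............  {c→[0]}
  4. create(b)  ⇒  FF..............  {b→[1]; c→[0]}
  5. append(c, 2)  ⇒  FFFF............  {b→[1]; c→[0, 2, 3]}
  6. truncate(c, 2)  ⇒  FFF.............  {b→[1]; c→[0, 2]}
  7. create(a)  ⇒  FFFF............  {a→[3]; b→[1]; c→[0, 2]}
  8. unlink(a)  ⇒  FFF.............  {b→[1]; c→[0, 2]}
  9. unlink(c)  ⇒  .F..............  {b→[1]}
  10. create(c)  ⇒  FF..............  {b→[1]; c→[0]}
  11. create(a)  ⇒  FFF.............  {a→[2]; b→[1]; c→[0]}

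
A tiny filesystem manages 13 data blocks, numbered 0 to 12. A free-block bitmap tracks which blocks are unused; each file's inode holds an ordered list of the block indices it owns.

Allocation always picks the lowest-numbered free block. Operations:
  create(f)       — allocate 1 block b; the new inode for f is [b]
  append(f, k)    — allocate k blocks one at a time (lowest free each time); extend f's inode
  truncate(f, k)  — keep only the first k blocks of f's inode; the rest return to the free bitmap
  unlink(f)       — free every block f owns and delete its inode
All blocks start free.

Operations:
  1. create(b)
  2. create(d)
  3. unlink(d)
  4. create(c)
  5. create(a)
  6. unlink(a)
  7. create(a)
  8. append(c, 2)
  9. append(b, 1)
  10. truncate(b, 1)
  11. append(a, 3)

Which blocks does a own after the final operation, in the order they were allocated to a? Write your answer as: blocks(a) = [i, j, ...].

blocks(a) = [2, 5, 6, 7]

[1] create(b) — b=0 (map F............)
[2] create(d) — b=0 d=1 (map FF...........)
[3] unlink(d) — b=0 (map F............)
[4] create(c) — b=0 c=1 (map FF...........)
[5] create(a) — a=2 b=0 c=1 (map FFF..........)
[6] unlink(a) — b=0 c=1 (map FF...........)
[7] create(a) — a=2 b=0 c=1 (map FFF..........)
[8] append(c, 2) — a=2 b=0 c=1,3,4 (map FFFFF........)
[9] append(b, 1) — a=2 b=0,5 c=1,3,4 (map FFFFFF.......)
[10] truncate(b, 1) — a=2 b=0 c=1,3,4 (map FFFFF........)
[11] append(a, 3) — a=2,5,6,7 b=0 c=1,3,4 (map FFFFFFFF.....)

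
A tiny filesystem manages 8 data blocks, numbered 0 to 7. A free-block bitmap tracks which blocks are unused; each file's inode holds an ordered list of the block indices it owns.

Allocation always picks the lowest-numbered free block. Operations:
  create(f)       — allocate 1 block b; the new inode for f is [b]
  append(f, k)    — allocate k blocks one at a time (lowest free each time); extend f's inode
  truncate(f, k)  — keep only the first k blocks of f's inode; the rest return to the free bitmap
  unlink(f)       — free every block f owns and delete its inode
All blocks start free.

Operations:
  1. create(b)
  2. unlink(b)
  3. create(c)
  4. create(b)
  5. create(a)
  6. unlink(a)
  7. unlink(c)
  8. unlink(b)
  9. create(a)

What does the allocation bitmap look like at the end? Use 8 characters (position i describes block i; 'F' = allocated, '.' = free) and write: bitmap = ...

bitmap = F.......

  1. create(b)  ⇒  F.......  {b→[0]}
  2. unlink(b)  ⇒  ........  {}
  3. create(c)  ⇒  F.......  {c→[0]}
  4. create(b)  ⇒  FF......  {b→[1]; c→[0]}
  5. create(a)  ⇒  FFF.....  {a→[2]; b→[1]; c→[0]}
  6. unlink(a)  ⇒  FF......  {b→[1]; c→[0]}
  7. unlink(c)  ⇒  .F......  {b→[1]}
  8. unlink(b)  ⇒  ........  {}
  9. create(a)  ⇒  F.......  {a→[0]}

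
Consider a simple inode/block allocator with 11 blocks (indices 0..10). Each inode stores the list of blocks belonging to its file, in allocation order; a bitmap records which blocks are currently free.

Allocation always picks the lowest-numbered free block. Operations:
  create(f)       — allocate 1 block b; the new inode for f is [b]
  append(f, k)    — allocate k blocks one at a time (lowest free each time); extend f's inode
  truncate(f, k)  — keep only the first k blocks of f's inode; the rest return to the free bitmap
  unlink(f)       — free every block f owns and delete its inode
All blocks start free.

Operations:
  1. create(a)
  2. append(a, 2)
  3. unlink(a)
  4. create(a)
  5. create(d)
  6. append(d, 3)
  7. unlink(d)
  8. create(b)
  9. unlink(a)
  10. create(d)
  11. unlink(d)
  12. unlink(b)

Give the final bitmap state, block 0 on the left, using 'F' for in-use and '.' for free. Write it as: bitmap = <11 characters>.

after create(a) → a:[0]  free=[F..........]
after append(a, 2) → a:[0, 1, 2]  free=[FFF........]
after unlink(a) →   free=[...........]
after create(a) → a:[0]  free=[F..........]
after create(d) → a:[0], d:[1]  free=[FF.........]
after append(d, 3) → a:[0], d:[1, 2, 3, 4]  free=[FFFFF......]
after unlink(d) → a:[0]  free=[F..........]
after create(b) → a:[0], b:[1]  free=[FF.........]
after unlink(a) → b:[1]  free=[.F.........]
after create(d) → b:[1], d:[0]  free=[FF.........]
after unlink(d) → b:[1]  free=[.F.........]
after unlink(b) →   free=[...........]

bitmap = ...........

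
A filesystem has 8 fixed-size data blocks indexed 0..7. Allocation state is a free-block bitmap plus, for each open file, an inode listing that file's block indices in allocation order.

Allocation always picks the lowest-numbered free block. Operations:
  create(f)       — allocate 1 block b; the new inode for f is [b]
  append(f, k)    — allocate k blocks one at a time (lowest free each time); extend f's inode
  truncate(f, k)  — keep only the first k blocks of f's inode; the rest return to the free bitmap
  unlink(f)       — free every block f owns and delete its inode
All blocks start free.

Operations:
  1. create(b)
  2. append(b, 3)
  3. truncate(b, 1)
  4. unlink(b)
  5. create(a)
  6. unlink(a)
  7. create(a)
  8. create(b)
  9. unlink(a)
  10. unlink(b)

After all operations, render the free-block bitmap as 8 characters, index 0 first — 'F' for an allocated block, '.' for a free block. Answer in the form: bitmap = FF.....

bitmap = ........

[1] create(b) — b=0 (map F.......)
[2] append(b, 3) — b=0,1,2,3 (map FFFF....)
[3] truncate(b, 1) — b=0 (map F.......)
[4] unlink(b) —  (map ........)
[5] create(a) — a=0 (map F.......)
[6] unlink(a) —  (map ........)
[7] create(a) — a=0 (map F.......)
[8] create(b) — a=0 b=1 (map FF......)
[9] unlink(a) — b=1 (map .F......)
[10] unlink(b) —  (map ........)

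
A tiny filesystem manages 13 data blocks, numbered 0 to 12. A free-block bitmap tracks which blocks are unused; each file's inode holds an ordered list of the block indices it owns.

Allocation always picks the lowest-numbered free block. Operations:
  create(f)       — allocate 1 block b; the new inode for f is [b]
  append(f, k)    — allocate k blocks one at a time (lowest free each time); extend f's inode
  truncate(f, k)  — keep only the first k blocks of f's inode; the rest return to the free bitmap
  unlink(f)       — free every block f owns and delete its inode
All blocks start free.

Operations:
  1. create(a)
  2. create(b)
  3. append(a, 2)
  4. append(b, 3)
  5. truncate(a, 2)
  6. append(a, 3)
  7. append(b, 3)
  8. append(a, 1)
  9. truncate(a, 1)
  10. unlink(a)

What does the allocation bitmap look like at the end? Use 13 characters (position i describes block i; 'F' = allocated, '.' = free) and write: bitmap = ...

bitmap = .F..FFF..FFF.

after create(a) → a:[0]  free=[F............]
after create(b) → a:[0], b:[1]  free=[FF...........]
after append(a, 2) → a:[0, 2, 3], b:[1]  free=[FFFF.........]
after append(b, 3) → a:[0, 2, 3], b:[1, 4, 5, 6]  free=[FFFFFFF......]
after truncate(a, 2) → a:[0, 2], b:[1, 4, 5, 6]  free=[FFF.FFF......]
after append(a, 3) → a:[0, 2, 3, 7, 8], b:[1, 4, 5, 6]  free=[FFFFFFFFF....]
after append(b, 3) → a:[0, 2, 3, 7, 8], b:[1, 4, 5, 6, 9, 10, 11]  free=[FFFFFFFFFFFF.]
after append(a, 1) → a:[0, 2, 3, 7, 8, 12], b:[1, 4, 5, 6, 9, 10, 11]  free=[FFFFFFFFFFFFF]
after truncate(a, 1) → a:[0], b:[1, 4, 5, 6, 9, 10, 11]  free=[FF..FFF..FFF.]
after unlink(a) → b:[1, 4, 5, 6, 9, 10, 11]  free=[.F..FFF..FFF.]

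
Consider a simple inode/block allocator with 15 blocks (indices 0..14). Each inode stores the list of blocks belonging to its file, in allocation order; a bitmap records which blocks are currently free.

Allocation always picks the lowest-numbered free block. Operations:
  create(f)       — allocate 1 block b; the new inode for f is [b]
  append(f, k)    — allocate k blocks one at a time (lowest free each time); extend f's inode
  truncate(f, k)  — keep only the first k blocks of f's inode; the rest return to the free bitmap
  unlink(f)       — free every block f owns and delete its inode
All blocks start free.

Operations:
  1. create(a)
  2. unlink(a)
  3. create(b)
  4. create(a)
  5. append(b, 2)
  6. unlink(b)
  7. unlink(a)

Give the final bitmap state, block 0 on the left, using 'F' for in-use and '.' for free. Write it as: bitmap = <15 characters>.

bitmap = ...............

  1. create(a)  ⇒  F..............  {a→[0]}
  2. unlink(a)  ⇒  ...............  {}
  3. create(b)  ⇒  F..............  {b→[0]}
  4. create(a)  ⇒  FF.............  {a→[1]; b→[0]}
  5. append(b, 2)  ⇒  FFFF...........  {a→[1]; b→[0, 2, 3]}
  6. unlink(b)  ⇒  .F.............  {a→[1]}
  7. unlink(a)  ⇒  ...............  {}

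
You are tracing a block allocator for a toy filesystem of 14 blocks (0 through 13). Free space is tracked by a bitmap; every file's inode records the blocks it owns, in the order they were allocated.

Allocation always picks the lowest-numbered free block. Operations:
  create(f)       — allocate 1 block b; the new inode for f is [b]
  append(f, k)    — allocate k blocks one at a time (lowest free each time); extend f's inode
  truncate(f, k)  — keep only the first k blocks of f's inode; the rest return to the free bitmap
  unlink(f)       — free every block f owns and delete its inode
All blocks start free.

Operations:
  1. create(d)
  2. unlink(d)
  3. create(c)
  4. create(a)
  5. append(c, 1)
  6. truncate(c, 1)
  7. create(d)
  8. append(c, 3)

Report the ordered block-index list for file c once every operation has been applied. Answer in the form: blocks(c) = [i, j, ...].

after create(d) → d:[0]  free=[F.............]
after unlink(d) →   free=[..............]
after create(c) → c:[0]  free=[F.............]
after create(a) → a:[1], c:[0]  free=[FF............]
after append(c, 1) → a:[1], c:[0, 2]  free=[FFF...........]
after truncate(c, 1) → a:[1], c:[0]  free=[FF............]
after create(d) → a:[1], c:[0], d:[2]  free=[FFF...........]
after append(c, 3) → a:[1], c:[0, 3, 4, 5], d:[2]  free=[FFFFFF........]

blocks(c) = [0, 3, 4, 5]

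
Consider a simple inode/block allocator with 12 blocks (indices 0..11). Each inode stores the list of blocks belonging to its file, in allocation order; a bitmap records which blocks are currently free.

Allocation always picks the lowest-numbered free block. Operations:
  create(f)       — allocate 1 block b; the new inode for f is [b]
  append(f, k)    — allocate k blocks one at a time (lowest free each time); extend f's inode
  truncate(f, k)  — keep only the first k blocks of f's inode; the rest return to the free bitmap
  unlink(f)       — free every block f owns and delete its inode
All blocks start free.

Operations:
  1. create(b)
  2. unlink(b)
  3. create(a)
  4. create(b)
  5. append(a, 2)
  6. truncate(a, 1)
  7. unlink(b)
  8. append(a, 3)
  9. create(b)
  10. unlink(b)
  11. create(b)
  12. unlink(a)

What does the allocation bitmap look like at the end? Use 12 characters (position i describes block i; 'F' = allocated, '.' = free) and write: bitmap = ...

after create(b) → b:[0]  free=[F...........]
after unlink(b) →   free=[............]
after create(a) → a:[0]  free=[F...........]
after create(b) → a:[0], b:[1]  free=[FF..........]
after append(a, 2) → a:[0, 2, 3], b:[1]  free=[FFFF........]
after truncate(a, 1) → a:[0], b:[1]  free=[FF..........]
after unlink(b) → a:[0]  free=[F...........]
after append(a, 3) → a:[0, 1, 2, 3]  free=[FFFF........]
after create(b) → a:[0, 1, 2, 3], b:[4]  free=[FFFFF.......]
after unlink(b) → a:[0, 1, 2, 3]  free=[FFFF........]
after create(b) → a:[0, 1, 2, 3], b:[4]  free=[FFFFF.......]
after unlink(a) → b:[4]  free=[....F.......]

bitmap = ....F.......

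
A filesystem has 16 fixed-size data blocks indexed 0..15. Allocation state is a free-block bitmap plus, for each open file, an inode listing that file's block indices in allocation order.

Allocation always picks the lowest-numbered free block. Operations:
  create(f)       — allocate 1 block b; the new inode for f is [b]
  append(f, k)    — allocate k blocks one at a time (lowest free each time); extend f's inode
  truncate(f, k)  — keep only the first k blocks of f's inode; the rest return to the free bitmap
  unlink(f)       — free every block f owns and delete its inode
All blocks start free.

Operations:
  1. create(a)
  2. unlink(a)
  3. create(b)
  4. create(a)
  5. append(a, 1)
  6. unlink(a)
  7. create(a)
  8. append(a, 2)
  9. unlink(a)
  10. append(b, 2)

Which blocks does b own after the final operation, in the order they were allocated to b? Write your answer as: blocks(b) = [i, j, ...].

  1. create(a)  ⇒  F...............  {a→[0]}
  2. unlink(a)  ⇒  ................  {}
  3. create(b)  ⇒  F...............  {b→[0]}
  4. create(a)  ⇒  FF..............  {a→[1]; b→[0]}
  5. append(a, 1)  ⇒  FFF.............  {a→[1, 2]; b→[0]}
  6. unlink(a)  ⇒  F...............  {b→[0]}
  7. create(a)  ⇒  FF..............  {a→[1]; b→[0]}
  8. append(a, 2)  ⇒  FFFF............  {a→[1, 2, 3]; b→[0]}
  9. unlink(a)  ⇒  F...............  {b→[0]}
  10. append(b, 2)  ⇒  FFF.............  {b→[0, 1, 2]}

blocks(b) = [0, 1, 2]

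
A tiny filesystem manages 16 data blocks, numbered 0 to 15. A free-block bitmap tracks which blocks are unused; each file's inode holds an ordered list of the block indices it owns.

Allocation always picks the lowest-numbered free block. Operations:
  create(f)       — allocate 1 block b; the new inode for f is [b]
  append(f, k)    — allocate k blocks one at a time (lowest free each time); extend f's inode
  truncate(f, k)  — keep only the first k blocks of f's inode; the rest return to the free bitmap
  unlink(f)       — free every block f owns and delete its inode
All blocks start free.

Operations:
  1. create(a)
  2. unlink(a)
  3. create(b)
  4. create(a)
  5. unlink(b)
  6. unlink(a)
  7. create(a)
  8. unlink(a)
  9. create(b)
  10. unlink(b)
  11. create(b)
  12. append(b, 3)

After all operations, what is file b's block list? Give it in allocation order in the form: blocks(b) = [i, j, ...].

blocks(b) = [0, 1, 2, 3]

create(a): bitmap=F............... | a=[0]
unlink(a): bitmap=................ | 
create(b): bitmap=F............... | b=[0]
create(a): bitmap=FF.............. | a=[1] b=[0]
unlink(b): bitmap=.F.............. | a=[1]
unlink(a): bitmap=................ | 
create(a): bitmap=F............... | a=[0]
unlink(a): bitmap=................ | 
create(b): bitmap=F............... | b=[0]
unlink(b): bitmap=................ | 
create(b): bitmap=F............... | b=[0]
append(b, 3): bitmap=FFFF............ | b=[0, 1, 2, 3]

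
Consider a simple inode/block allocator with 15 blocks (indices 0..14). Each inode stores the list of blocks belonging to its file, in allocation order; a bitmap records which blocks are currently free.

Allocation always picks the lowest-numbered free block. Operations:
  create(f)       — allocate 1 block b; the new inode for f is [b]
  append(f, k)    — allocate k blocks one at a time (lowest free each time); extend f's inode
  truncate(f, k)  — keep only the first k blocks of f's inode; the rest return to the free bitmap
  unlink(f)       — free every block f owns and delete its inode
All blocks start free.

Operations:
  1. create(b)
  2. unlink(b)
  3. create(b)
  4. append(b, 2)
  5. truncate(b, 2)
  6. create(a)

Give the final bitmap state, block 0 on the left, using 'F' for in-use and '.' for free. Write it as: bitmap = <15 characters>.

bitmap = FFF............

create(b): bitmap=F.............. | b=[0]
unlink(b): bitmap=............... | 
create(b): bitmap=F.............. | b=[0]
append(b, 2): bitmap=FFF............ | b=[0, 1, 2]
truncate(b, 2): bitmap=FF............. | b=[0, 1]
create(a): bitmap=FFF............ | a=[2] b=[0, 1]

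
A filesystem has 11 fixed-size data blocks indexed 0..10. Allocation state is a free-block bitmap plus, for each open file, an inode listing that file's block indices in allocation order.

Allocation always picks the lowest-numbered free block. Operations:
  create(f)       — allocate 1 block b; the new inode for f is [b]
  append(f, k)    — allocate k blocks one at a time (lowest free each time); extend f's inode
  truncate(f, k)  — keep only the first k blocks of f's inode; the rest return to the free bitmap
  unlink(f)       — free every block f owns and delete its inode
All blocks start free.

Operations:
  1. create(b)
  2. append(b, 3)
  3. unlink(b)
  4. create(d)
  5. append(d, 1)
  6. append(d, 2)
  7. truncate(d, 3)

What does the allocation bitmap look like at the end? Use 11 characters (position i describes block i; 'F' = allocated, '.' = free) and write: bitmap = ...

bitmap = FFF........

  1. create(b)  ⇒  F..........  {b→[0]}
  2. append(b, 3)  ⇒  FFFF.......  {b→[0, 1, 2, 3]}
  3. unlink(b)  ⇒  ...........  {}
  4. create(d)  ⇒  F..........  {d→[0]}
  5. append(d, 1)  ⇒  FF.........  {d→[0, 1]}
  6. append(d, 2)  ⇒  FFFF.......  {d→[0, 1, 2, 3]}
  7. truncate(d, 3)  ⇒  FFF........  {d→[0, 1, 2]}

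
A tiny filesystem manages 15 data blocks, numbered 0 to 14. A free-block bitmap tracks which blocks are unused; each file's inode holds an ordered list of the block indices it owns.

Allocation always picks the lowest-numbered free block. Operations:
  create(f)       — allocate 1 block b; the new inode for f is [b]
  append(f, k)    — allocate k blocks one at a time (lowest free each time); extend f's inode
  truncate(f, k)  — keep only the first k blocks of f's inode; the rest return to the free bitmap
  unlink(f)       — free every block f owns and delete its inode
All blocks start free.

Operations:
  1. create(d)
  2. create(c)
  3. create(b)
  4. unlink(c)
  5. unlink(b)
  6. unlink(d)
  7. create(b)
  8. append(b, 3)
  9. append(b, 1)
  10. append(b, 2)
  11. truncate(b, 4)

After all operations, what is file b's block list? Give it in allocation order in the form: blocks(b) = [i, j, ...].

blocks(b) = [0, 1, 2, 3]

create(d): bitmap=F.............. | d=[0]
create(c): bitmap=FF............. | c=[1] d=[0]
create(b): bitmap=FFF............ | b=[2] c=[1] d=[0]
unlink(c): bitmap=F.F............ | b=[2] d=[0]
unlink(b): bitmap=F.............. | d=[0]
unlink(d): bitmap=............... | 
create(b): bitmap=F.............. | b=[0]
append(b, 3): bitmap=FFFF........... | b=[0, 1, 2, 3]
append(b, 1): bitmap=FFFFF.......... | b=[0, 1, 2, 3, 4]
append(b, 2): bitmap=FFFFFFF........ | b=[0, 1, 2, 3, 4, 5, 6]
truncate(b, 4): bitmap=FFFF........... | b=[0, 1, 2, 3]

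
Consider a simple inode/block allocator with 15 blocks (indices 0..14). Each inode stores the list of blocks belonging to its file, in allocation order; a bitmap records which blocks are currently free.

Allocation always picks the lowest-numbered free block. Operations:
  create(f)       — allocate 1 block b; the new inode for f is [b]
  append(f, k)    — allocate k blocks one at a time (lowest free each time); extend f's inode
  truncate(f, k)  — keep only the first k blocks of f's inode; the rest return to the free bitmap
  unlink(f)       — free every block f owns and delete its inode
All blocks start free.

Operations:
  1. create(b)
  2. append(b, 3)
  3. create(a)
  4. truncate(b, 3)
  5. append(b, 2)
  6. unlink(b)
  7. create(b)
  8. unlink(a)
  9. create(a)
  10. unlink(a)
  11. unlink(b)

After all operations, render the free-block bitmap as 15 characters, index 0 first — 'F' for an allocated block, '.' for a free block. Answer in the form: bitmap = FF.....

  1. create(b)  ⇒  F..............  {b→[0]}
  2. append(b, 3)  ⇒  FFFF...........  {b→[0, 1, 2, 3]}
  3. create(a)  ⇒  FFFFF..........  {a→[4]; b→[0, 1, 2, 3]}
  4. truncate(b, 3)  ⇒  FFF.F..........  {a→[4]; b→[0, 1, 2]}
  5. append(b, 2)  ⇒  FFFFFF.........  {a→[4]; b→[0, 1, 2, 3, 5]}
  6. unlink(b)  ⇒  ....F..........  {a→[4]}
  7. create(b)  ⇒  F...F..........  {a→[4]; b→[0]}
  8. unlink(a)  ⇒  F..............  {b→[0]}
  9. create(a)  ⇒  FF.............  {a→[1]; b→[0]}
  10. unlink(a)  ⇒  F..............  {b→[0]}
  11. unlink(b)  ⇒  ...............  {}

bitmap = ...............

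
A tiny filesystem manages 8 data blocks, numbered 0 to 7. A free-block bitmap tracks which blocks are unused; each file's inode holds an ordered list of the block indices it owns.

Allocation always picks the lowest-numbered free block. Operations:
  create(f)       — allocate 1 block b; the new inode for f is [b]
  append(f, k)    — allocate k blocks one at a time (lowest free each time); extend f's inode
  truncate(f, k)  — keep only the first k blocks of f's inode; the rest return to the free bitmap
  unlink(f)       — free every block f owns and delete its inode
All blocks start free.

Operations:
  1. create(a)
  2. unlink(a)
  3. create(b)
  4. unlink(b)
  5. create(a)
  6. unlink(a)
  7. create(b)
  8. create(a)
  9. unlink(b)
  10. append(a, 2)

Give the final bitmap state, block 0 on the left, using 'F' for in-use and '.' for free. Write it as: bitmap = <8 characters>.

[1] create(a) — a=0 (map F.......)
[2] unlink(a) —  (map ........)
[3] create(b) — b=0 (map F.......)
[4] unlink(b) —  (map ........)
[5] create(a) — a=0 (map F.......)
[6] unlink(a) —  (map ........)
[7] create(b) — b=0 (map F.......)
[8] create(a) — a=1 b=0 (map FF......)
[9] unlink(b) — a=1 (map .F......)
[10] append(a, 2) — a=1,0,2 (map FFF.....)

bitmap = FFF.....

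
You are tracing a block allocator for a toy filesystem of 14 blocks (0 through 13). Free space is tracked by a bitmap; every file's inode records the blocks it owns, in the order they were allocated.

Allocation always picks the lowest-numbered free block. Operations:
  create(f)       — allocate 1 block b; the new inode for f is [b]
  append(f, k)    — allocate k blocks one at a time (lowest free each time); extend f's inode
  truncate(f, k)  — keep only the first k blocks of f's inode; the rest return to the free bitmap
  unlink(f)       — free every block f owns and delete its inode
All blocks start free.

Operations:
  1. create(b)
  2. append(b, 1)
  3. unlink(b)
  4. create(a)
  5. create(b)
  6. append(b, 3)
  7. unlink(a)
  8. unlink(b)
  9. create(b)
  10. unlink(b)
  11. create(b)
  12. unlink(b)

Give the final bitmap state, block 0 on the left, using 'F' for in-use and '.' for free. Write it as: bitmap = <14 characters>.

[1] create(b) — b=0 (map F.............)
[2] append(b, 1) — b=0,1 (map FF............)
[3] unlink(b) —  (map ..............)
[4] create(a) — a=0 (map F.............)
[5] create(b) — a=0 b=1 (map FF............)
[6] append(b, 3) — a=0 b=1,2,3,4 (map FFFFF.........)
[7] unlink(a) — b=1,2,3,4 (map .FFFF.........)
[8] unlink(b) —  (map ..............)
[9] create(b) — b=0 (map F.............)
[10] unlink(b) —  (map ..............)
[11] create(b) — b=0 (map F.............)
[12] unlink(b) —  (map ..............)

bitmap = ..............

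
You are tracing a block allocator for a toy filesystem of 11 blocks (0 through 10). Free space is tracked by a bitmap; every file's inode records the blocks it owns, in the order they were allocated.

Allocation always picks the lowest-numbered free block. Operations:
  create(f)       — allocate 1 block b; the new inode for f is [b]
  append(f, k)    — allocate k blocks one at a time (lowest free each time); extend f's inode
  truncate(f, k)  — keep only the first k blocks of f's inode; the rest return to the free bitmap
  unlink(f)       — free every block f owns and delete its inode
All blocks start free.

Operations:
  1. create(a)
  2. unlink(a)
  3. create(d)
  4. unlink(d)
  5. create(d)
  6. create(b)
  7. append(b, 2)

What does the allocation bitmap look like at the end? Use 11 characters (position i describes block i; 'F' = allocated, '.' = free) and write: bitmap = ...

bitmap = FFFF.......

[1] create(a) — a=0 (map F..........)
[2] unlink(a) —  (map ...........)
[3] create(d) — d=0 (map F..........)
[4] unlink(d) —  (map ...........)
[5] create(d) — d=0 (map F..........)
[6] create(b) — b=1 d=0 (map FF.........)
[7] append(b, 2) — b=1,2,3 d=0 (map FFFF.......)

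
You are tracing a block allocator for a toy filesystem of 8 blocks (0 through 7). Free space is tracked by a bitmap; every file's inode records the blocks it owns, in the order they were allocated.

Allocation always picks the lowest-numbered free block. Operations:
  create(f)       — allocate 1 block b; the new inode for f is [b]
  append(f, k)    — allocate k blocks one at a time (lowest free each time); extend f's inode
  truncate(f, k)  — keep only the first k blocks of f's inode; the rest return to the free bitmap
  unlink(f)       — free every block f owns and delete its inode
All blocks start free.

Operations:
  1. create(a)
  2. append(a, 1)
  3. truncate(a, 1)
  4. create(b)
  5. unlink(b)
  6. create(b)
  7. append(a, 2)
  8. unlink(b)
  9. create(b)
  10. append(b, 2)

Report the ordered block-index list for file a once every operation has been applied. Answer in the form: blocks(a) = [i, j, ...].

create(a): bitmap=F....... | a=[0]
append(a, 1): bitmap=FF...... | a=[0, 1]
truncate(a, 1): bitmap=F....... | a=[0]
create(b): bitmap=FF...... | a=[0] b=[1]
unlink(b): bitmap=F....... | a=[0]
create(b): bitmap=FF...... | a=[0] b=[1]
append(a, 2): bitmap=FFFF.... | a=[0, 2, 3] b=[1]
unlink(b): bitmap=F.FF.... | a=[0, 2, 3]
create(b): bitmap=FFFF.... | a=[0, 2, 3] b=[1]
append(b, 2): bitmap=FFFFFF.. | a=[0, 2, 3] b=[1, 4, 5]

blocks(a) = [0, 2, 3]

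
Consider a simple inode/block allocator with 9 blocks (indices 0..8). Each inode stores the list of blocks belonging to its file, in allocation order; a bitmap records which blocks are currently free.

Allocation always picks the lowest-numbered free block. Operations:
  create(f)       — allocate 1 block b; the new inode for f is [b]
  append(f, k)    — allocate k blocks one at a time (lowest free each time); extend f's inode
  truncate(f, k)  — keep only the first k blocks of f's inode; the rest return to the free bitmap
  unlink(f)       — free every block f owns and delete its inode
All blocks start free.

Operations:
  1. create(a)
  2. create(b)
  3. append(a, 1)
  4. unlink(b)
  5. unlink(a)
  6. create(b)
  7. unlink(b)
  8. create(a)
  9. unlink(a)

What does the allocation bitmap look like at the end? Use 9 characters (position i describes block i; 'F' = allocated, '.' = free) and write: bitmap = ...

create(a): bitmap=F........ | a=[0]
create(b): bitmap=FF....... | a=[0] b=[1]
append(a, 1): bitmap=FFF...... | a=[0, 2] b=[1]
unlink(b): bitmap=F.F...... | a=[0, 2]
unlink(a): bitmap=......... | 
create(b): bitmap=F........ | b=[0]
unlink(b): bitmap=......... | 
create(a): bitmap=F........ | a=[0]
unlink(a): bitmap=......... | 

bitmap = .........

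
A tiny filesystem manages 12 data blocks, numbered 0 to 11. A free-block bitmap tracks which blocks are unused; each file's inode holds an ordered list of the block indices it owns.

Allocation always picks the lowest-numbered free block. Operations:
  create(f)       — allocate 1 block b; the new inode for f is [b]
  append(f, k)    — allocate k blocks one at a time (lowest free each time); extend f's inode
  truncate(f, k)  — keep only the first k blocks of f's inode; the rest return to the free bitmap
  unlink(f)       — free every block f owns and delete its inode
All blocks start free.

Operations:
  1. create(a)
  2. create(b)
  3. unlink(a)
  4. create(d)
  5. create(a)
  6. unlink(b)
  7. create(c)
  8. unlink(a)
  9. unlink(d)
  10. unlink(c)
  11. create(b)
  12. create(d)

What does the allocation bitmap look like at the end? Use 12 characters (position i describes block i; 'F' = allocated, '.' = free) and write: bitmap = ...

after create(a) → a:[0]  free=[F...........]
after create(b) → a:[0], b:[1]  free=[FF..........]
after unlink(a) → b:[1]  free=[.F..........]
after create(d) → b:[1], d:[0]  free=[FF..........]
after create(a) → a:[2], b:[1], d:[0]  free=[FFF.........]
after unlink(b) → a:[2], d:[0]  free=[F.F.........]
after create(c) → a:[2], c:[1], d:[0]  free=[FFF.........]
after unlink(a) → c:[1], d:[0]  free=[FF..........]
after unlink(d) → c:[1]  free=[.F..........]
after unlink(c) →   free=[............]
after create(b) → b:[0]  free=[F...........]
after create(d) → b:[0], d:[1]  free=[FF..........]

bitmap = FF..........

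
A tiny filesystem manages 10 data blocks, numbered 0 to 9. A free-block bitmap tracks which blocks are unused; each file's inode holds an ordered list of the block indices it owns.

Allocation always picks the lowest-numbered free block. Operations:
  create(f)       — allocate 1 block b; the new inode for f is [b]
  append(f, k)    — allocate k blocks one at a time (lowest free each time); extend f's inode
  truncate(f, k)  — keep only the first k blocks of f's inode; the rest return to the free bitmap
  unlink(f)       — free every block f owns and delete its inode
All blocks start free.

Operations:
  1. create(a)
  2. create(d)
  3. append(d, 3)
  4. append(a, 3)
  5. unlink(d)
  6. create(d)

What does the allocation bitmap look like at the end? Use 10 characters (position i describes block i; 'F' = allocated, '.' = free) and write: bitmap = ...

create(a): bitmap=F......... | a=[0]
create(d): bitmap=FF........ | a=[0] d=[1]
append(d, 3): bitmap=FFFFF..... | a=[0] d=[1, 2, 3, 4]
append(a, 3): bitmap=FFFFFFFF.. | a=[0, 5, 6, 7] d=[1, 2, 3, 4]
unlink(d): bitmap=F....FFF.. | a=[0, 5, 6, 7]
create(d): bitmap=FF...FFF.. | a=[0, 5, 6, 7] d=[1]

bitmap = FF...FFF..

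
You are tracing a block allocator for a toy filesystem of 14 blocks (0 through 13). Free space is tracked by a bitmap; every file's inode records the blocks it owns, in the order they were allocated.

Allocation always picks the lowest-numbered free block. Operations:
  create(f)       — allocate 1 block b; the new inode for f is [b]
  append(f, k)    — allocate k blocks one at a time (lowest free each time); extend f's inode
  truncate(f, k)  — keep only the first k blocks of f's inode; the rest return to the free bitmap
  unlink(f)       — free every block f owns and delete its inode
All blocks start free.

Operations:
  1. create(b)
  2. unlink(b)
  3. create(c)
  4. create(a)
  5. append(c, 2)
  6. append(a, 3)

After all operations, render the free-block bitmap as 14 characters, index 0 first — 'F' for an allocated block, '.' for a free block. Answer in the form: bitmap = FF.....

[1] create(b) — b=0 (map F.............)
[2] unlink(b) —  (map ..............)
[3] create(c) — c=0 (map F.............)
[4] create(a) — a=1 c=0 (map FF............)
[5] append(c, 2) — a=1 c=0,2,3 (map FFFF..........)
[6] append(a, 3) — a=1,4,5,6 c=0,2,3 (map FFFFFFF.......)

bitmap = FFFFFFF.......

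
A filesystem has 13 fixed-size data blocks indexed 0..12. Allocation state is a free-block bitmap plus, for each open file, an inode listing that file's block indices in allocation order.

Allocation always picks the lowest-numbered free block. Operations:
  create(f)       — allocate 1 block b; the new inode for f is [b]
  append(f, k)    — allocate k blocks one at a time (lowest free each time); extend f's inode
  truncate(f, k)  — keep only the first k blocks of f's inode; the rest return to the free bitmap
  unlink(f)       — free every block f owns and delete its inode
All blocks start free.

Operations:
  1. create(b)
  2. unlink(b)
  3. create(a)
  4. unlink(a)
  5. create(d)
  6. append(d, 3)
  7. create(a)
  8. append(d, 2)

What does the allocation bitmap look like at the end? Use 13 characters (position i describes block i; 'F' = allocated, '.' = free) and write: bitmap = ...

bitmap = FFFFFFF......

after create(b) → b:[0]  free=[F............]
after unlink(b) →   free=[.............]
after create(a) → a:[0]  free=[F............]
after unlink(a) →   free=[.............]
after create(d) → d:[0]  free=[F............]
after append(d, 3) → d:[0, 1, 2, 3]  free=[FFFF.........]
after create(a) → a:[4], d:[0, 1, 2, 3]  free=[FFFFF........]
after append(d, 2) → a:[4], d:[0, 1, 2, 3, 5, 6]  free=[FFFFFFF......]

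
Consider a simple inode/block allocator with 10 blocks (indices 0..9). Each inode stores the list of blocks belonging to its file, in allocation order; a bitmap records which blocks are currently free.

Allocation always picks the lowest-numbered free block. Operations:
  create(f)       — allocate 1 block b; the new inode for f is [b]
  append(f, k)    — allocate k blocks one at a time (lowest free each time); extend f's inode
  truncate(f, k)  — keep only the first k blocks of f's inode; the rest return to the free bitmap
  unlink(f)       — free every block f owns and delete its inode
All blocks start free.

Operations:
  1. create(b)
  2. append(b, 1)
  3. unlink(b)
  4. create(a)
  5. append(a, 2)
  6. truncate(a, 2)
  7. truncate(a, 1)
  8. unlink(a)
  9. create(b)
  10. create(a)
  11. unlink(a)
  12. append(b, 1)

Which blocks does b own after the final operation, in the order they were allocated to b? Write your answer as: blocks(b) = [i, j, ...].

[1] create(b) — b=0 (map F.........)
[2] append(b, 1) — b=0,1 (map FF........)
[3] unlink(b) —  (map ..........)
[4] create(a) — a=0 (map F.........)
[5] append(a, 2) — a=0,1,2 (map FFF.......)
[6] truncate(a, 2) — a=0,1 (map FF........)
[7] truncate(a, 1) — a=0 (map F.........)
[8] unlink(a) —  (map ..........)
[9] create(b) — b=0 (map F.........)
[10] create(a) — a=1 b=0 (map FF........)
[11] unlink(a) — b=0 (map F.........)
[12] append(b, 1) — b=0,1 (map FF........)

blocks(b) = [0, 1]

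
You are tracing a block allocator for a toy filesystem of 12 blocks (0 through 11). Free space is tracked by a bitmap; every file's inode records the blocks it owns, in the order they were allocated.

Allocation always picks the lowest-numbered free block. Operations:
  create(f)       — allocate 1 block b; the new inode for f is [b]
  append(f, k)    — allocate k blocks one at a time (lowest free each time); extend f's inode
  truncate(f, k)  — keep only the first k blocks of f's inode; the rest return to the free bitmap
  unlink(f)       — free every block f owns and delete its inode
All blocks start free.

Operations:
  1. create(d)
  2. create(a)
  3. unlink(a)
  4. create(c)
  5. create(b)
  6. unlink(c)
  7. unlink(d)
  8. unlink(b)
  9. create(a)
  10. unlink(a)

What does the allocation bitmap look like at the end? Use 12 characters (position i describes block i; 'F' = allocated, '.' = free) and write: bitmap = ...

  1. create(d)  ⇒  F...........  {d→[0]}
  2. create(a)  ⇒  FF..........  {a→[1]; d→[0]}
  3. unlink(a)  ⇒  F...........  {d→[0]}
  4. create(c)  ⇒  FF..........  {c→[1]; d→[0]}
  5. create(b)  ⇒  FFF.........  {b→[2]; c→[1]; d→[0]}
  6. unlink(c)  ⇒  F.F.........  {b→[2]; d→[0]}
  7. unlink(d)  ⇒  ..F.........  {b→[2]}
  8. unlink(b)  ⇒  ............  {}
  9. create(a)  ⇒  F...........  {a→[0]}
  10. unlink(a)  ⇒  ............  {}

bitmap = ............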